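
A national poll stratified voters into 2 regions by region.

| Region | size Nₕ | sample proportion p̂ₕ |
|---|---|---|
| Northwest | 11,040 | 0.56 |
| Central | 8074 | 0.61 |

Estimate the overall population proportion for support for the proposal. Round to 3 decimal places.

0.581

N = 11040 + 8074 = 19114.
Overall proportion = Σ (Nₕ/N)·p̂ₕ.
Σ Nₕp̂ₕ = 6182.4 + 4925.14 = 11107.54.
11107.54 / 19114 = 0.58112... → 0.581.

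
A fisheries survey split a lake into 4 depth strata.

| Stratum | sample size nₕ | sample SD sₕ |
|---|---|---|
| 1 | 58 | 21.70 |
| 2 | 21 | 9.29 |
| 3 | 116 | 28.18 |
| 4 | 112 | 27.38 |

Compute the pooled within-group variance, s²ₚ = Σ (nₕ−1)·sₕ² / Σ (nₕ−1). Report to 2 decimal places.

670.31

1: (58−1)·21.70² = 57·470.89 = 26840.73
2: (21−1)·9.29² = 20·86.3041 = 1726.082
3: (116−1)·28.18² = 115·794.1124 = 91322.926
4: (112−1)·27.38² = 111·749.6644 = 83212.7484
Numerator = 203102.4864; denominator = Σ(nₕ−1) = 303.
s²ₚ = 203102.4864/303 = 670.3052... → 670.31.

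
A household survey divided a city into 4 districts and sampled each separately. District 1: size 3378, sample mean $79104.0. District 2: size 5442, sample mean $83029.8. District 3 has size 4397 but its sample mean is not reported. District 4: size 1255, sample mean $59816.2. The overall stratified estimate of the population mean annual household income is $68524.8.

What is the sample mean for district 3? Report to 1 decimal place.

44930.7

N = 3378 + 5442 + 4397 + 1255 = 14472.
Overall total = μ·N = 68524.8·14472 = 991690905.6.
Subtract the known strata: 3378·79104.0 + 5442·83029.8 + 1255·59816.2 = 794130814.6.
Remaining total for district 3: 991690905.6 − 794130814.6 = 197560091.
Divide by its size: 197560091 / 4397 = 44930.655... → 44930.7.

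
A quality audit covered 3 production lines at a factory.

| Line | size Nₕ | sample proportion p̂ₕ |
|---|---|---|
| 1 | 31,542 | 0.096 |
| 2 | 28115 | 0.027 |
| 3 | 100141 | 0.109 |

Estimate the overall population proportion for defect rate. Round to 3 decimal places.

0.092

N = 31542 + 28115 + 100141 = 159798.
Overall proportion = Σ (Nₕ/N)·p̂ₕ.
Σ Nₕp̂ₕ = 3028.032 + 759.105 + 10915.369 = 14702.506.
14702.506 / 159798 = 0.09201... → 0.092.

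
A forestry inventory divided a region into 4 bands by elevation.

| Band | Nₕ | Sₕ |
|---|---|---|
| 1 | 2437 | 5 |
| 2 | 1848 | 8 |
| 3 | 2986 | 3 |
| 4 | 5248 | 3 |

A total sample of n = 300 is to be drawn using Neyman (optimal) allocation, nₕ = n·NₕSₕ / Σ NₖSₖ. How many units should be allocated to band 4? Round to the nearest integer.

Σ NₕSₕ = 2437·5 + 1848·8 + 2986·3 + 5248·3 = 51671.
Share for 4: 15744/51671 = 0.30470.
n_4 = 300 × 0.30470 = 91.409... → 91.

91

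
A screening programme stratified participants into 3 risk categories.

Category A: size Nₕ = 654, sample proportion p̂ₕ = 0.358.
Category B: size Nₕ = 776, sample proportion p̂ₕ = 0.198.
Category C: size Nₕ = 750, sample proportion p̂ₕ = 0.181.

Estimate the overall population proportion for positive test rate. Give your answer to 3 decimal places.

0.240

N = 654 + 776 + 750 = 2180.
Overall proportion = Σ (Nₕ/N)·p̂ₕ.
Σ Nₕp̂ₕ = 234.132 + 153.648 + 135.75 = 523.53.
523.53 / 2180 = 0.24015... → 0.240.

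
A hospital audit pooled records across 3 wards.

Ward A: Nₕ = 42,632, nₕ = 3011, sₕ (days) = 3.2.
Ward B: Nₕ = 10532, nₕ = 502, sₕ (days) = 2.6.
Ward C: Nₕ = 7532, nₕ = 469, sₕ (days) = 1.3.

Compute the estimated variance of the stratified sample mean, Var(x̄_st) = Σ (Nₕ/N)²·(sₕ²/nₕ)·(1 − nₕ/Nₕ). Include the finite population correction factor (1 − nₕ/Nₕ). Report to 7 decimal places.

N = 60696; Wₕ = Nₕ/N.
ward A: (42632/60696)²·3.2²/3011·(1 − 3011/42632) = 0.0015593019
ward B: (10532/60696)²·2.6²/502·(1 − 502/10532) = 0.0003861310
ward C: (7532/60696)²·1.3²/469·(1 − 469/7532) = 0.0000520347
Sum = 0.0019974675 → 0.0019975.

0.0019975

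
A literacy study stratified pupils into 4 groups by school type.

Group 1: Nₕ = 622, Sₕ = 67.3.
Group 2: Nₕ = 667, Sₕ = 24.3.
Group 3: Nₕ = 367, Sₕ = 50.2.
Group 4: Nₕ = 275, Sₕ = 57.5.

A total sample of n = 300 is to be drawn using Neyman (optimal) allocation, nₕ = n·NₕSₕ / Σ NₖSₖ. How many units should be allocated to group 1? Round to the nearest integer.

136

Σ NₕSₕ = 622·67.3 + 667·24.3 + 367·50.2 + 275·57.5 = 92304.6.
Share for 1: 41860.6/92304.6 = 0.45351.
n_1 = 300 × 0.45351 = 136.052... → 136.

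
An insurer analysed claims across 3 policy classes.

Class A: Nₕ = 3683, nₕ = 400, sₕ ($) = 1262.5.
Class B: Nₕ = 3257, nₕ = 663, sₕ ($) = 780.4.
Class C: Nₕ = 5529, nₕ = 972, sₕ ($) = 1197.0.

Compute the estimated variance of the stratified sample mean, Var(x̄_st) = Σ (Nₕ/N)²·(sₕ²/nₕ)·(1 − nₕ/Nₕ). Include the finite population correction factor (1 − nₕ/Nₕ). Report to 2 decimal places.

598.69

N = 12469; Wₕ = Nₕ/N.
class A: (3683/12469)²·1262.5²/400·(1 − 400/3683) = 309.89326
class B: (3257/12469)²·780.4²/663·(1 − 663/3257) = 49.91665
class C: (5529/12469)²·1197.0²/972·(1 − 972/5529) = 238.88254
Sum = 598.69246 → 598.69.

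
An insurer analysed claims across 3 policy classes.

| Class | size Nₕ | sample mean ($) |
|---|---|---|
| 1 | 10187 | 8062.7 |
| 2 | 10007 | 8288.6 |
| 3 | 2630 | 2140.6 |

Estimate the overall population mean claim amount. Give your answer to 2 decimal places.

7479.34

x̄_st = (Σ Nₕx̄ₕ) / (Σ Nₕ) = (10187·8062.7 + 10007·8288.6 + 2630·2140.6) / 22824
= 170708523.1 / 22824 = 7479.3429... → 7479.34.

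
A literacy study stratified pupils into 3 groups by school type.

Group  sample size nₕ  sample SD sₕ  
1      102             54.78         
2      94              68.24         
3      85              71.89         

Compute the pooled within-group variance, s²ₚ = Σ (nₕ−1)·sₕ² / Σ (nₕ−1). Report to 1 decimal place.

4209.7

Degrees of freedom: 101 + 93 + 84 = 278.
Σ(nₕ−1)sₕ² = 101·3000.8484 + 93·4656.6976 + 84·5168.1721 = 1170285.0216.
s²ₚ = 1170285.0216 / 278 = 4209.658... → 4209.7.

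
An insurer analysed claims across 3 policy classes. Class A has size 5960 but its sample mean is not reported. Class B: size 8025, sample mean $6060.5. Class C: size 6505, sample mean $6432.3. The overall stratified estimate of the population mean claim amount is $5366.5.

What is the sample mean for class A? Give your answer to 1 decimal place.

N = 5960 + 8025 + 6505 = 20490.
Overall total = μ·N = 5366.5·20490 = 109959585.
Subtract the known strata: 8025·6060.5 + 6505·6432.3 = 90477624.
Remaining total for class A: 109959585 − 90477624 = 19481961.
Divide by its size: 19481961 / 5960 = 3268.785... → 3268.8.

3268.8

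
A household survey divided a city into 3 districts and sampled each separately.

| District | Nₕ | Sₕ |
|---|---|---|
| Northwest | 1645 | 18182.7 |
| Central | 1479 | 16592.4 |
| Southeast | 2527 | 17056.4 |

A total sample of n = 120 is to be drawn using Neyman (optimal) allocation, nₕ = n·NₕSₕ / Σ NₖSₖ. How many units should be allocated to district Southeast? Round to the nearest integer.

53

Northwest: NₕSₕ = 1645·18182.7 = 29910541.5
Central: NₕSₕ = 1479·16592.4 = 24540159.6
Southeast: NₕSₕ = 2527·17056.4 = 43101522.8
Σ NₕSₕ = 97552223.9.
n_Southeast = 120·43101522.8/97552223.9 = 53.020... → 53.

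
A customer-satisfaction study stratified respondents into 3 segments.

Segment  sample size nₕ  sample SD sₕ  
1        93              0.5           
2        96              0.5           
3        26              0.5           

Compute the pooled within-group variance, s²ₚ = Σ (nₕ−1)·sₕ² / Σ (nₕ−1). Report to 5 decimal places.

0.25000

1: (93−1)·0.5² = 92·0.25 = 23
2: (96−1)·0.5² = 95·0.25 = 23.75
3: (26−1)·0.5² = 25·0.25 = 6.25
Numerator = 53; denominator = Σ(nₕ−1) = 212.
s²ₚ = 53/212 = 0.25 → 0.25000.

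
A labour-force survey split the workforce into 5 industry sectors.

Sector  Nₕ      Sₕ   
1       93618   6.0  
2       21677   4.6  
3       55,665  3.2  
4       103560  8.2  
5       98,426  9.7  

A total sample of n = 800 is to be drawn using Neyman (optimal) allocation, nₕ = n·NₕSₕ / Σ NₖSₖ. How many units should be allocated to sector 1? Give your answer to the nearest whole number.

170

Σ NₕSₕ = 93618·6.0 + 21677·4.6 + 55665·3.2 + 103560·8.2 + 98426·9.7 = 2643474.4.
Share for 1: 561708/2643474.4 = 0.21249.
n_1 = 800 × 0.21249 = 169.991... → 170.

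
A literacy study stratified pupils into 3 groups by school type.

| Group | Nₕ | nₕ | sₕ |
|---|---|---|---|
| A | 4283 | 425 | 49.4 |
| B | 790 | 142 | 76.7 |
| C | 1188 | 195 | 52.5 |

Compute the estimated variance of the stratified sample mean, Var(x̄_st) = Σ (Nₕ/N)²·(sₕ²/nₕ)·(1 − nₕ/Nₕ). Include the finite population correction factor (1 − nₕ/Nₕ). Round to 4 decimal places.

3.3868

N = 6261; Wₕ = Nₕ/N.
group A: (4283/6261)²·49.4²/425·(1 − 425/4283) = 2.4204040
group B: (790/6261)²·76.7²/142·(1 − 142/790) = 0.5410247
group C: (1188/6261)²·52.5²/195·(1 − 195/1188) = 0.4253655
Sum = 3.3867942 → 3.3868.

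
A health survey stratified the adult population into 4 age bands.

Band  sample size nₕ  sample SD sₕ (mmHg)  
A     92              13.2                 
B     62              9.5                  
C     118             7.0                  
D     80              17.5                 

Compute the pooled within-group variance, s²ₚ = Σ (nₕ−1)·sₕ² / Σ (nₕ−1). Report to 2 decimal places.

Degrees of freedom: 91 + 61 + 117 + 79 = 348.
Σ(nₕ−1)sₕ² = 91·174.24 + 61·90.25 + 117·49 + 79·306.25 = 51287.84.
s²ₚ = 51287.84 / 348 = 147.3789... → 147.38.

147.38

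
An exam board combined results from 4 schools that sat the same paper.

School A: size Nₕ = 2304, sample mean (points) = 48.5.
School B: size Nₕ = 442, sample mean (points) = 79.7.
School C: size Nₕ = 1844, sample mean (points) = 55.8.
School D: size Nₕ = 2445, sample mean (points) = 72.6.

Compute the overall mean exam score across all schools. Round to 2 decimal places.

60.75

N = 7035; weights Wₕ = Nₕ/N = (0.3275, 0.0628, 0.2621, 0.3475).
x̄_st = Σ Wₕ·x̄ₕ = 0.3275·48.5 + 0.0628·79.7 + 0.2621·55.8 + 0.3475·72.6 ≈ 60.7496...
→ 60.75.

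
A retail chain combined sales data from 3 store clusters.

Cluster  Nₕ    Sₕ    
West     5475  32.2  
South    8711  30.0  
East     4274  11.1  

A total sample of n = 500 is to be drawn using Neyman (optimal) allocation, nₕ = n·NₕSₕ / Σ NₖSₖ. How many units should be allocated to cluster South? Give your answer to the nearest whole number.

West: NₕSₕ = 5475·32.2 = 176295
South: NₕSₕ = 8711·30.0 = 261330
East: NₕSₕ = 4274·11.1 = 47441.4
Σ NₕSₕ = 485066.4.
n_South = 500·261330/485066.4 = 269.375... → 269.

269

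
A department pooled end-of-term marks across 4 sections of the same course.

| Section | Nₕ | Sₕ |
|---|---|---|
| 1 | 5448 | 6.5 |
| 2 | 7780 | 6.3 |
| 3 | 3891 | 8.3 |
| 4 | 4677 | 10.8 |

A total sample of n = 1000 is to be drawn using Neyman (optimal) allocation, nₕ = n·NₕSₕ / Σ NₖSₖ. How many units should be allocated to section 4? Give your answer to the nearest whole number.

Σ NₕSₕ = 5448·6.5 + 7780·6.3 + 3891·8.3 + 4677·10.8 = 167232.9.
Share for 4: 50511.6/167232.9 = 0.30204.
n_4 = 1000 × 0.30204 = 302.043... → 302.

302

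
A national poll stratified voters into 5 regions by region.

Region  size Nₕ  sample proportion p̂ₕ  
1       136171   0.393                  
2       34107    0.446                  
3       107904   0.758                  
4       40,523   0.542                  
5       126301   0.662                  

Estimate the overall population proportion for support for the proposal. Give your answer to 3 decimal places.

0.575

N = 136171 + 34107 + 107904 + 40523 + 126301 = 445006.
Overall proportion = Σ (Nₕ/N)·p̂ₕ.
Σ Nₕp̂ₕ = 53515.203 + 15211.722 + 81791.232 + 21963.466 + 83611.262 = 256092.885.
256092.885 / 445006 = 0.57548... → 0.575.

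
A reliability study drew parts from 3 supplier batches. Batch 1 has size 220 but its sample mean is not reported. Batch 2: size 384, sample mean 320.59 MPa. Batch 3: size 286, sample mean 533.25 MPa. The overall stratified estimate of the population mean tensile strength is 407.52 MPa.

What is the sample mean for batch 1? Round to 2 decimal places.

N = 220 + 384 + 286 = 890.
Overall total = μ·N = 407.52·890 = 362692.8.
Subtract the known strata: 384·320.59 + 286·533.25 = 275616.06.
Remaining total for batch 1: 362692.8 − 275616.06 = 87076.74.
Divide by its size: 87076.74 / 220 = 395.8034... → 395.80.

395.80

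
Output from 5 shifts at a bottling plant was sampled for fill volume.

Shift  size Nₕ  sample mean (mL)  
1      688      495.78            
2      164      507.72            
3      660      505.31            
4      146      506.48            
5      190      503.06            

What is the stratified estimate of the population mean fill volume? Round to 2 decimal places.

x̄_st = (Σ Nₕx̄ₕ) / (Σ Nₕ) = (688·495.78 + 164·507.72 + 660·505.31 + 146·506.48 + 190·503.06) / 1848
= 927394.8 / 1848 = 501.8370... → 501.84.

501.84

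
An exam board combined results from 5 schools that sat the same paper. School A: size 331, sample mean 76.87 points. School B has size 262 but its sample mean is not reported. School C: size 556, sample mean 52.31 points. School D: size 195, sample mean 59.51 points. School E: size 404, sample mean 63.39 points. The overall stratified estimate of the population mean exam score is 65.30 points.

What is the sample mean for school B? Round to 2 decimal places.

85.50

Σ Nₕx̄ₕ = N·μ, so 262·x̄_B = 1748·65.30 − (331·76.87 + 556·52.31 + 195·59.51 + 404·63.39).
= 114144.4 − 91742.34 = 22402.06.
x̄_B = 22402.06 / 262 = 85.5040... → 85.50.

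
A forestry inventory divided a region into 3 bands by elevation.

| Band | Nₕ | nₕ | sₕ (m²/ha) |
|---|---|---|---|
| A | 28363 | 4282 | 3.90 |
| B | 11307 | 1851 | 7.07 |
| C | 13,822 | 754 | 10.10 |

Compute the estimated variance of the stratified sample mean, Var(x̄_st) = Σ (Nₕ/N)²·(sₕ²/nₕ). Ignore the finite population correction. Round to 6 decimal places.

0.011238

N = 53492; Wₕ = Nₕ/N.
band A: (28363/53492)²·3.90²/4282 = 0.000998641
band B: (11307/53492)²·7.07²/1851 = 0.001206562
band C: (13822/53492)²·10.10²/754 = 0.009033073
Sum = 0.011238275 → 0.011238.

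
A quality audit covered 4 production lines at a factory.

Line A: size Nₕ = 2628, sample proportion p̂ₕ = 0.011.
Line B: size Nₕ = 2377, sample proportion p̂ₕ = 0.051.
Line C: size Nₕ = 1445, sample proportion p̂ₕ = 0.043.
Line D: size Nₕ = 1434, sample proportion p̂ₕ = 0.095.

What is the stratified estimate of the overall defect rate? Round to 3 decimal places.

Wₕ = Nₕ/N with N = 7884: 0.3333, 0.3015, 0.1833, 0.1819.
p̂_st = 0.3333·0.011 + 0.3015·0.051 + 0.1833·0.043 + 0.1819·0.095 ≈ 0.04420... → 0.044.

0.044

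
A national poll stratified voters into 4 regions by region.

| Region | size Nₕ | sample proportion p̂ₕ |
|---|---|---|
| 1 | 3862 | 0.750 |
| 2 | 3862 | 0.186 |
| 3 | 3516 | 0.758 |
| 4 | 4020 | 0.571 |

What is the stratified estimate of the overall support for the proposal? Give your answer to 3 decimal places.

0.562

N = 3862 + 3862 + 3516 + 4020 = 15260.
Overall proportion = Σ (Nₕ/N)·p̂ₕ.
Σ Nₕp̂ₕ = 2896.5 + 718.332 + 2665.128 + 2295.42 = 8575.38.
8575.38 / 15260 = 0.56195... → 0.562.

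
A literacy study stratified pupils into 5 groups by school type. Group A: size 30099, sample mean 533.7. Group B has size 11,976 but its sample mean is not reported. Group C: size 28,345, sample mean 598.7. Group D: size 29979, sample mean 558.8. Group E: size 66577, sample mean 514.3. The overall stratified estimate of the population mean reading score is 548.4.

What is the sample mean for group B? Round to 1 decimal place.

629.8

Σ Nₕx̄ₕ = N·μ, so 11976·x̄_B = 166976·548.4 − (30099·533.7 + 28345·598.7 + 29979·558.8 + 66577·514.3).
= 91569638.4 − 84026804.1 = 7542834.3.
x̄_B = 7542834.3 / 11976 = 629.829... → 629.8.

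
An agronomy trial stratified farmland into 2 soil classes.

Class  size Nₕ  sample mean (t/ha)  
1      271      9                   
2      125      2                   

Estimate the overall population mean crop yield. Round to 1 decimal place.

x̄_st = (Σ Nₕx̄ₕ) / (Σ Nₕ) = (271·9 + 125·2) / 396
= 2689 / 396 = 6.790... → 6.8.

6.8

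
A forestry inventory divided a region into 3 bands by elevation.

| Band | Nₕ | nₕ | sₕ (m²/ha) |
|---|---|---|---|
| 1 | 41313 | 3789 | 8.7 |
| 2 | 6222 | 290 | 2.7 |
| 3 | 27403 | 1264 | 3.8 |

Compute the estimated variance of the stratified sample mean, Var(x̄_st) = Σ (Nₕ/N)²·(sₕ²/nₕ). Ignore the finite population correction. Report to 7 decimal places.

0.0077722

N = 74938. Term for each stratum: Wₕ²sₕ²/nₕ.
Var(x̄_st) = 0.0060713206 + 0.0001732947 + 0.0015276088 = 0.0077722241 → 0.0077722.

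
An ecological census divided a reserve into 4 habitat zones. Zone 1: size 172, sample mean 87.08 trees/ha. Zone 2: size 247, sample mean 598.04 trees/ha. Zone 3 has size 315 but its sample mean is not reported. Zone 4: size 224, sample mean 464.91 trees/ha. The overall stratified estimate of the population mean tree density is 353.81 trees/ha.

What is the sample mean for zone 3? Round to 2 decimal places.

228.94

Σ Nₕx̄ₕ = N·μ, so 315·x̄_3 = 958·353.81 − (172·87.08 + 247·598.04 + 224·464.91).
= 338949.98 − 266833.48 = 72116.5.
x̄_3 = 72116.5 / 315 = 228.9413... → 228.94.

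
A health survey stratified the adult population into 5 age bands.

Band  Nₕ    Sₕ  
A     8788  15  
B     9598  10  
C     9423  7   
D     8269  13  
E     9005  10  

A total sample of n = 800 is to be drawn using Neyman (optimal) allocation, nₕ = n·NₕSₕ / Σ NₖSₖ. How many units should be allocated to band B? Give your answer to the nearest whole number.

156

Σ NₕSₕ = 8788·15 + 9598·10 + 9423·7 + 8269·13 + 9005·10 = 491308.
Share for B: 95980/491308 = 0.19536.
n_B = 800 × 0.19536 = 156.285... → 156.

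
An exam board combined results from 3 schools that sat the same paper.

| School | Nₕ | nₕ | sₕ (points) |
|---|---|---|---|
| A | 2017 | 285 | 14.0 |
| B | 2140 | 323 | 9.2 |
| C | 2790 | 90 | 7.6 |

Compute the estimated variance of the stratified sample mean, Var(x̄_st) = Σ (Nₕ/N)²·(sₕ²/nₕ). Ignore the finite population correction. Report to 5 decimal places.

N = 6947. Term for each stratum: Wₕ²sₕ²/nₕ.
Var(x̄_st) = 0.05797335 + 0.02486601 + 0.10351386 = 0.18635322 → 0.18635.

0.18635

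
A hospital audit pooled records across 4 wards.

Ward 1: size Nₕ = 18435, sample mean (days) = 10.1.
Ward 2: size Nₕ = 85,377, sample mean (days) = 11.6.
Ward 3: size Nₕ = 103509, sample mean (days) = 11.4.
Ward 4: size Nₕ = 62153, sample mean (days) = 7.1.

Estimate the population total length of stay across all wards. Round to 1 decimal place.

2797855.6

Population total = Σ Nₕ·x̄ₕ (each stratum's size times its mean).
18435·10.1 + 85377·11.6 + 103509·11.4 + 62153·7.1 = 186193.5 + 990373.2 + 1180002.6 + 441286.3 = 2797855.6.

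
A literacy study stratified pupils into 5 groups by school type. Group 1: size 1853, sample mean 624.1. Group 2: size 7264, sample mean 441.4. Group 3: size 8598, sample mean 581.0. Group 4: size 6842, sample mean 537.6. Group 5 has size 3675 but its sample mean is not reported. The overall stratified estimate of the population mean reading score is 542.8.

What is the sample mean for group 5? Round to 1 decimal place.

N = 1853 + 7264 + 8598 + 6842 + 3675 = 28232.
Overall total = μ·N = 542.8·28232 = 15324329.6.
Subtract the known strata: 1853·624.1 + 7264·441.4 + 8598·581.0 + 6842·537.6 = 13036484.1.
Remaining total for group 5: 15324329.6 − 13036484.1 = 2287845.5.
Divide by its size: 2287845.5 / 3675 = 622.543... → 622.5.

622.5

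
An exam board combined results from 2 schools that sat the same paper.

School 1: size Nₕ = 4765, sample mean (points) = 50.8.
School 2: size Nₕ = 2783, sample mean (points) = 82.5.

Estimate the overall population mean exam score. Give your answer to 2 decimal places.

62.49

N = 7548; weights Wₕ = Nₕ/N = (0.6313, 0.3687).
x̄_st = Σ Wₕ·x̄ₕ = 0.6313·50.8 + 0.3687·82.5 ≈ 62.4880...
→ 62.49.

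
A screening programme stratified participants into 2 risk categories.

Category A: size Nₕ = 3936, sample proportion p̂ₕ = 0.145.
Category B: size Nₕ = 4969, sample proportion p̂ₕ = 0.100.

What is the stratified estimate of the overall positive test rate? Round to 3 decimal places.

0.120

Wₕ = Nₕ/N with N = 8905: 0.4420, 0.5580.
p̂_st = 0.4420·0.145 + 0.5580·0.100 ≈ 0.11989... → 0.120.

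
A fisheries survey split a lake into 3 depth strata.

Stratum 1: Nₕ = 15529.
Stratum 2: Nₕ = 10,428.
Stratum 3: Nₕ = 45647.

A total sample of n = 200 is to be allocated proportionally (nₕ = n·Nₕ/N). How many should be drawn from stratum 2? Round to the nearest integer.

Share of stratum 2 = 10428/71604 = 0.14563.
Allocate 200 × 0.14563 = 29.127... → 29.

29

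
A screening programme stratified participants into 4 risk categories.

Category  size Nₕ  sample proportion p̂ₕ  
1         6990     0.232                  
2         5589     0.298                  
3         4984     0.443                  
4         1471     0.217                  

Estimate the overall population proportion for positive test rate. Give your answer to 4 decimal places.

N = 6990 + 5589 + 4984 + 1471 = 19034.
Overall proportion = Σ (Nₕ/N)·p̂ₕ.
Σ Nₕp̂ₕ = 1621.68 + 1665.522 + 2207.912 + 319.207 = 5814.321.
5814.321 / 19034 = 0.305470... → 0.3055.

0.3055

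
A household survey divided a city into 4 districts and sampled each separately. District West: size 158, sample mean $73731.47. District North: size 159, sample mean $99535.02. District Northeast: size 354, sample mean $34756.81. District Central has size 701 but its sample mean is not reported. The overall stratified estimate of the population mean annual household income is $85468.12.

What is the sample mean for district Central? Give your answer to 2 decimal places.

Σ Nₕx̄ₕ = N·μ, so 701·x̄_Central = 1372·85468.12 − (158·73731.47 + 159·99535.02 + 354·34756.81).
= 117262260.64 − 39779551.18 = 77482709.46.
x̄_Central = 77482709.46 / 701 = 110531.6825... → 110531.68.

110531.68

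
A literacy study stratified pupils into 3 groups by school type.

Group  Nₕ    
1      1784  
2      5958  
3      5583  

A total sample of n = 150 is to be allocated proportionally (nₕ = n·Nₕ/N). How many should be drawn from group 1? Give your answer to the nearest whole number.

20

N = 1784 + 5958 + 5583 = 13325.
n_1 = 150·1784/13325 = 20.083... → 20.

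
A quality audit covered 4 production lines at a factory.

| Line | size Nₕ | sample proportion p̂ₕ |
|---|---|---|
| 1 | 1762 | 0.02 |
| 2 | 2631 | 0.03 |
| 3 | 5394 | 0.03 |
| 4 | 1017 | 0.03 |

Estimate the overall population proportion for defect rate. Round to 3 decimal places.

0.028

Wₕ = Nₕ/N with N = 10804: 0.1631, 0.2435, 0.4993, 0.0941.
p̂_st = 0.1631·0.02 + 0.2435·0.03 + 0.4993·0.03 + 0.0941·0.03 ≈ 0.02837... → 0.028.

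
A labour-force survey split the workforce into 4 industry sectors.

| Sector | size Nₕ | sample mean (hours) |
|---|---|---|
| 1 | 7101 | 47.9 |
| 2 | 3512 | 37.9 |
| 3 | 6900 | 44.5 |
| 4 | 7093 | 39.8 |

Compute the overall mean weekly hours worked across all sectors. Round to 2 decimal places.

N = 7101 + 3512 + 6900 + 7093 = 24606.
The stratified mean weights each stratum mean by its population share Nₕ/N.
Σ Nₕx̄ₕ = 7101·47.9 + 3512·37.9 + 6900·44.5 + 7093·39.8 = 340137.9 + 133104.8 + 307050 + 282301.4 = 1062594.1.
Divide by N: 1062594.1 / 24606 = 43.1843... → 43.18.

43.18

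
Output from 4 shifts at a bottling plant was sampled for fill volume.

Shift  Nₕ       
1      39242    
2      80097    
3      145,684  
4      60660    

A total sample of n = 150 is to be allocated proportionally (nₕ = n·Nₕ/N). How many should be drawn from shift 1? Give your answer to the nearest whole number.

Share of shift 1 = 39242/325683 = 0.12049.
Allocate 150 × 0.12049 = 18.074... → 18.

18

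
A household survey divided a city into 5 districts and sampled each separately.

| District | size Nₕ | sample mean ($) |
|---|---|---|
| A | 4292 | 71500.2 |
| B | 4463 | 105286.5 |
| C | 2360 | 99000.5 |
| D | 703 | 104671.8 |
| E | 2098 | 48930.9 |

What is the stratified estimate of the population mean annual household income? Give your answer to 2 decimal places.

85272.71

x̄_st = (Σ Nₕx̄ₕ) / (Σ Nₕ) = (4292·71500.2 + 4463·105286.5 + 2360·99000.5 + 703·104671.8 + 2098·48930.9) / 13916
= 1186654991.5 / 13916 = 85272.7071... → 85272.71.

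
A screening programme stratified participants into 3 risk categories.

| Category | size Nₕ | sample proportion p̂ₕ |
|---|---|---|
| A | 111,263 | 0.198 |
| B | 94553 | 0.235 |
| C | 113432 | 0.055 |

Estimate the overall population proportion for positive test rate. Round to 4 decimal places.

N = 111263 + 94553 + 113432 = 319248.
Overall proportion = Σ (Nₕ/N)·p̂ₕ.
Σ Nₕp̂ₕ = 22030.074 + 22219.955 + 6238.76 = 50488.789.
50488.789 / 319248 = 0.158149... → 0.1581.

0.1581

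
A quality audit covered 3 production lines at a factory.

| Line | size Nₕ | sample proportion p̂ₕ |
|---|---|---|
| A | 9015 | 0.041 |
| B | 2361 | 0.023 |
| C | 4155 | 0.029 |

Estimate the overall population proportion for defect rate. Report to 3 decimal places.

Wₕ = Nₕ/N with N = 15531: 0.5805, 0.1520, 0.2675.
p̂_st = 0.5805·0.041 + 0.1520·0.023 + 0.2675·0.029 ≈ 0.03505... → 0.035.

0.035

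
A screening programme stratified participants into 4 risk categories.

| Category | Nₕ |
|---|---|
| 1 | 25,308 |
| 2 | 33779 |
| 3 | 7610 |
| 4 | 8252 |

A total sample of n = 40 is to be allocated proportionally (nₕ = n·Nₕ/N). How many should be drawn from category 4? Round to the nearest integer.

Share of category 4 = 8252/74949 = 0.11010.
Allocate 40 × 0.11010 = 4.404... → 4.

4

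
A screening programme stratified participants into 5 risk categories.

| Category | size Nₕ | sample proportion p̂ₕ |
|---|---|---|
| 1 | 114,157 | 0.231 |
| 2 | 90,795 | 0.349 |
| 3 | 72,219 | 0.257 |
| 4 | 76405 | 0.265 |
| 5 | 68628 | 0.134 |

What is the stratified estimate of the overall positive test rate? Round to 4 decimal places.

0.2512

N = 114157 + 90795 + 72219 + 76405 + 68628 = 422204.
Overall proportion = Σ (Nₕ/N)·p̂ₕ.
Σ Nₕp̂ₕ = 26370.267 + 31687.455 + 18560.283 + 20247.325 + 9196.152 = 106061.482.
106061.482 / 422204 = 0.251209... → 0.2512.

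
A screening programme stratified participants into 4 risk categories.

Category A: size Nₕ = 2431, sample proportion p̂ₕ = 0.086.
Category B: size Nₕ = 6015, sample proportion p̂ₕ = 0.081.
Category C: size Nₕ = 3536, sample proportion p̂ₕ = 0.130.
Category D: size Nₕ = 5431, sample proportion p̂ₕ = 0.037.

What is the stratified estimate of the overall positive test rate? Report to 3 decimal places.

Wₕ = Nₕ/N with N = 17413: 0.1396, 0.3454, 0.2031, 0.3119.
p̂_st = 0.1396·0.086 + 0.3454·0.081 + 0.2031·0.130 + 0.3119·0.037 ≈ 0.07792... → 0.078.

0.078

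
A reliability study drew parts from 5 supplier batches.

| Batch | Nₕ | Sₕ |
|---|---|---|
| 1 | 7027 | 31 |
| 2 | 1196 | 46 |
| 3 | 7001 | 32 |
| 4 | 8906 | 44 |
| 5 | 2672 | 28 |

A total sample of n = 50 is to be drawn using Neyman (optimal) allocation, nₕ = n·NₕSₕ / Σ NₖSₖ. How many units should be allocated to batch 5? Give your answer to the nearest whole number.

Σ NₕSₕ = 7027·31 + 1196·46 + 7001·32 + 8906·44 + 2672·28 = 963565.
Share for 5: 74816/963565 = 0.07764.
n_5 = 50 × 0.07764 = 3.882... → 4.

4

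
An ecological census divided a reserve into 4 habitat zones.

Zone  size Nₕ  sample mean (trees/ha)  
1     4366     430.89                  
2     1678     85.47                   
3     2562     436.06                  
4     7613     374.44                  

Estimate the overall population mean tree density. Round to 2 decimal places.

N = 4366 + 1678 + 2562 + 7613 = 16219.
Weight each subgroup mean by Nₕ/N and sum.
Σ Nₕx̄ₕ = 4366·430.89 + 1678·85.47 + 2562·436.06 + 7613·374.44 = 1881265.74 + 143418.66 + 1117185.72 + 2850611.72 = 5992481.84.
Divide by N: 5992481.84 / 16219 = 369.4730... → 369.47.

369.47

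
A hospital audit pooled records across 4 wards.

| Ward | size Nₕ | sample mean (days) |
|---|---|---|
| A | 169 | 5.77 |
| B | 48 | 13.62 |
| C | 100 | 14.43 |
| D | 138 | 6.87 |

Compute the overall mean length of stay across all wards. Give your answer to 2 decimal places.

N = 169 + 48 + 100 + 138 = 455.
The stratified mean weights each stratum mean by its population share Nₕ/N.
Σ Nₕx̄ₕ = 169·5.77 + 48·13.62 + 100·14.43 + 138·6.87 = 975.13 + 653.76 + 1443 + 948.06 = 4019.95.
Divide by N: 4019.95 / 455 = 8.8351... → 8.84.

8.84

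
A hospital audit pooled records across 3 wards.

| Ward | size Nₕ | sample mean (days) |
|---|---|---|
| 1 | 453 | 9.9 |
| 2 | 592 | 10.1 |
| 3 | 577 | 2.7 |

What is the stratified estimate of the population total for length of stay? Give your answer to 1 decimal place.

Estimate total by summing Nₕ·x̄ₕ over strata.
453·9.9 + 592·10.1 + 577·2.7 = 4484.7 + 5979.2 + 1557.9 = 12021.8.

12021.8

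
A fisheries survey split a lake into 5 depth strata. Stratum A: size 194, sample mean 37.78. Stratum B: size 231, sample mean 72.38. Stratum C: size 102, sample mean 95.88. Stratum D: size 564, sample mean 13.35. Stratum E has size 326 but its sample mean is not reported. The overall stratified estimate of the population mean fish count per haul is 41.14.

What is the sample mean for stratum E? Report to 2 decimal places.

N = 194 + 231 + 102 + 564 + 326 = 1417.
Overall total = μ·N = 41.14·1417 = 58295.38.
Subtract the known strata: 194·37.78 + 231·72.38 + 102·95.88 + 564·13.35 = 41358.26.
Remaining total for stratum E: 58295.38 − 41358.26 = 16937.12.
Divide by its size: 16937.12 / 326 = 51.9544... → 51.95.

51.95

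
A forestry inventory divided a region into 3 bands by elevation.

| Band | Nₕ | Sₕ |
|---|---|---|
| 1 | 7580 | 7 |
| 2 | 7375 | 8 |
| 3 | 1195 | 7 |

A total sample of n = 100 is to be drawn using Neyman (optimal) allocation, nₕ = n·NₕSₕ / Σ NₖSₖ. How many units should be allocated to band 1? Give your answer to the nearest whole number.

Σ NₕSₕ = 7580·7 + 7375·8 + 1195·7 = 120425.
Share for 1: 53060/120425 = 0.44061.
n_1 = 100 × 0.44061 = 44.061... → 44.

44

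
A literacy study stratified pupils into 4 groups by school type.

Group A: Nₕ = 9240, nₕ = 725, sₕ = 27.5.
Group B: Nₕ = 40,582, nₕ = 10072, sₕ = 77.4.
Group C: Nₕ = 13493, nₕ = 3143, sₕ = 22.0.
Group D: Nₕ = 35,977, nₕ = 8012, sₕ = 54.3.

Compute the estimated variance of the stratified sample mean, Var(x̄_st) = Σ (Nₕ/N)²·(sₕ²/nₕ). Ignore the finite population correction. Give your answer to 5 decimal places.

N = 99292. Term for each stratum: Wₕ²sₕ²/nₕ.
Var(x̄_st) = 0.00903322 + 0.09935840 + 0.00284374 + 0.04831479 = 0.15955015 → 0.15955.

0.15955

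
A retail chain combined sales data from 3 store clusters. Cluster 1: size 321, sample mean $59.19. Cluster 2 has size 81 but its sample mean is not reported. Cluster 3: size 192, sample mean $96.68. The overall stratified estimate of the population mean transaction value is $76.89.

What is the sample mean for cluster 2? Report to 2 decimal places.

100.12

Σ Nₕx̄ₕ = N·μ, so 81·x̄_2 = 594·76.89 − (321·59.19 + 192·96.68).
= 45672.66 − 37562.55 = 8110.11.
x̄_2 = 8110.11 / 81 = 100.1248... → 100.12.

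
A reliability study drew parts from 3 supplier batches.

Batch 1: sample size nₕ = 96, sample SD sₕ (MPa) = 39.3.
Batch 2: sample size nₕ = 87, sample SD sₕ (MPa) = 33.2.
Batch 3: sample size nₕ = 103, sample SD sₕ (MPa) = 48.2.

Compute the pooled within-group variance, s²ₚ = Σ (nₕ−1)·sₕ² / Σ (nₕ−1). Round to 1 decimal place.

1: (96−1)·39.3² = 95·1544.49 = 146726.55
2: (87−1)·33.2² = 86·1102.24 = 94792.64
3: (103−1)·48.2² = 102·2323.24 = 236970.48
Numerator = 478489.67; denominator = Σ(nₕ−1) = 283.
s²ₚ = 478489.67/283 = 1690.776... → 1690.8.

1690.8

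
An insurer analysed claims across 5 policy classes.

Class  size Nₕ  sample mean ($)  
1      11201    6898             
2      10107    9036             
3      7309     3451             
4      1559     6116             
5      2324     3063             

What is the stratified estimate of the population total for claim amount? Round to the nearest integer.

Population total = Σ Nₕ·x̄ₕ (each stratum's size times its mean).
11201·6898 + 10107·9036 + 7309·3451 + 1559·6116 + 2324·3063 = 77264498 + 91326852 + 25223359 + 9534844 + 7118412 = 210467965.

210467965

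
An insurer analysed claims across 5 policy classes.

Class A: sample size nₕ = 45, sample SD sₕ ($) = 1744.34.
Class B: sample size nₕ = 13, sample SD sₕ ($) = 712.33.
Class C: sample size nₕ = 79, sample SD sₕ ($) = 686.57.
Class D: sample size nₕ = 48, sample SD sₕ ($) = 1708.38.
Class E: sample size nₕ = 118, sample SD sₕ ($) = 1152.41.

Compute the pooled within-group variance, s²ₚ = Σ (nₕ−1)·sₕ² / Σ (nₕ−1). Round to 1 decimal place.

Degrees of freedom: 44 + 12 + 78 + 47 + 117 = 298.
Σ(nₕ−1)sₕ² = 44·3042722.0356 + 12·507414.0289 + 78·471378.3649 + 47·2918562.2244 + 117·1328048.8081 = 469290385.4699.
s²ₚ = 469290385.4699 / 298 = 1574799.951... → 1574800.0.

1574800.0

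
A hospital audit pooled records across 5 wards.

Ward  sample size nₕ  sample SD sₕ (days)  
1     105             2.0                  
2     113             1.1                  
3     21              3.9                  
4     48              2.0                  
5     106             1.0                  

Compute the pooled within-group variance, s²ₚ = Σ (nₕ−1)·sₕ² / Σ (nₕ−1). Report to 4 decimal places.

1: (105−1)·2.0² = 104·4 = 416
2: (113−1)·1.1² = 112·1.21 = 135.52
3: (21−1)·3.9² = 20·15.21 = 304.2
4: (48−1)·2.0² = 47·4 = 188
5: (106−1)·1.0² = 105·1 = 105
Numerator = 1148.72; denominator = Σ(nₕ−1) = 388.
s²ₚ = 1148.72/388 = 2.960619... → 2.9606.

2.9606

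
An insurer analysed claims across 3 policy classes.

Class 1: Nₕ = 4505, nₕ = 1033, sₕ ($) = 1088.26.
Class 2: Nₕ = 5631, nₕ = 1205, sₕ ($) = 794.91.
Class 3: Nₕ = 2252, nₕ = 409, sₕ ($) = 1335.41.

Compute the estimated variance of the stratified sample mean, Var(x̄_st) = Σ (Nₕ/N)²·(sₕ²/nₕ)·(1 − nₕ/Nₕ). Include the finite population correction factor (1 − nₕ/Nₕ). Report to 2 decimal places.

319.94

N = 12388; Wₕ = Nₕ/N.
class 1: (4505/12388)²·1088.26²/1033·(1 − 1033/4505) = 116.85226
class 2: (5631/12388)²·794.91²/1205·(1 − 1205/5631) = 85.16152
class 3: (2252/12388)²·1335.41²/409·(1 − 409/2252) = 117.92266
Sum = 319.93645 → 319.94.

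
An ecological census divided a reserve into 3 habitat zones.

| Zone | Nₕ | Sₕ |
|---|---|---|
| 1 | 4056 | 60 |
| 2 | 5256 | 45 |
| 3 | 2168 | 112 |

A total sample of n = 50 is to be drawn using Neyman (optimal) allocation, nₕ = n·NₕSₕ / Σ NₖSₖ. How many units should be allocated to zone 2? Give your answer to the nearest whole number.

1: NₕSₕ = 4056·60 = 243360
2: NₕSₕ = 5256·45 = 236520
3: NₕSₕ = 2168·112 = 242816
Σ NₕSₕ = 722696.
n_2 = 50·236520/722696 = 16.364... → 16.

16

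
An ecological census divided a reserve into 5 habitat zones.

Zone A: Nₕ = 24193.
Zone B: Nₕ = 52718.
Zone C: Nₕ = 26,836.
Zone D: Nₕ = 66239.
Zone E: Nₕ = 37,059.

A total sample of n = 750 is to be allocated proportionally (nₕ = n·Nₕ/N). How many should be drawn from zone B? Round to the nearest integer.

191

N = 24193 + 52718 + 26836 + 66239 + 37059 = 207045.
n_B = 750·52718/207045 = 190.966... → 191.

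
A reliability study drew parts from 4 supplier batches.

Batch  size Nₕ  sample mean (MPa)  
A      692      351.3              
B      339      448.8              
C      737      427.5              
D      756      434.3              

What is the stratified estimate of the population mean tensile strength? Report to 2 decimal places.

x̄_st = (Σ Nₕx̄ₕ) / (Σ Nₕ) = (692·351.3 + 339·448.8 + 737·427.5 + 756·434.3) / 2524
= 1038641.1 / 2524 = 411.5060... → 411.51.

411.51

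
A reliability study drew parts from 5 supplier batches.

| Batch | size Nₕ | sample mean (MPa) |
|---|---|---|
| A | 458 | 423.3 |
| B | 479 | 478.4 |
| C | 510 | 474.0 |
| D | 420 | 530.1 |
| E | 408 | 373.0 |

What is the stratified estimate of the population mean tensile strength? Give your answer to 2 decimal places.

456.96

x̄_st = (Σ Nₕx̄ₕ) / (Σ Nₕ) = (458·423.3 + 479·478.4 + 510·474.0 + 420·530.1 + 408·373.0) / 2275
= 1039591 / 2275 = 456.9631... → 456.96.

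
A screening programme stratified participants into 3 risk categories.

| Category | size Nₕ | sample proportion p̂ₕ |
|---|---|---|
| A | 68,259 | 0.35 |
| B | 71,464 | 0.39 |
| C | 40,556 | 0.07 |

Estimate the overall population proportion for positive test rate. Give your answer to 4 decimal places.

0.3029

N = 68259 + 71464 + 40556 = 180279.
Overall proportion = Σ (Nₕ/N)·p̂ₕ.
Σ Nₕp̂ₕ = 23890.65 + 27870.96 + 2838.92 = 54600.53.
54600.53 / 180279 = 0.302867... → 0.3029.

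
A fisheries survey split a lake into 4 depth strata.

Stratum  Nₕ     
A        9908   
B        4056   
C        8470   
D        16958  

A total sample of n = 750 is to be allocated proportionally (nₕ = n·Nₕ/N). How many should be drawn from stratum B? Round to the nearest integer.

77

Share of stratum B = 4056/39392 = 0.10297.
Allocate 750 × 0.10297 = 77.224... → 77.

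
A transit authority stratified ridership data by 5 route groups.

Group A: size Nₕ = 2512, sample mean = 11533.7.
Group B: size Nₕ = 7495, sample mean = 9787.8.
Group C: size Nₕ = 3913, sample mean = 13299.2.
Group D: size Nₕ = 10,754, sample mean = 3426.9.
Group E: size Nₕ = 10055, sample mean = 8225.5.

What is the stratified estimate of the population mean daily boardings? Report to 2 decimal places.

N = 34729; weights Wₕ = Nₕ/N = (0.0723, 0.2158, 0.1127, 0.3097, 0.2895).
x̄_st = Σ Wₕ·x̄ₕ = 0.0723·11533.7 + 0.2158·9787.8 + 0.1127·13299.2 + 0.3097·3426.9 + 0.2895·8225.5 ≈ 7887.7097...
→ 7887.71.

7887.71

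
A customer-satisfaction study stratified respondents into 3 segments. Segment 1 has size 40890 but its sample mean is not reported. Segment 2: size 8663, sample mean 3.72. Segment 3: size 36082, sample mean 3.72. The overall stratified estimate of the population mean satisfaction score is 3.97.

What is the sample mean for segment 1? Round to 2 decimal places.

4.24

Σ Nₕx̄ₕ = N·μ, so 40890·x̄_1 = 85635·3.97 − (8663·3.72 + 36082·3.72).
= 339970.95 − 166451.4 = 173519.55.
x̄_1 = 173519.55 / 40890 = 4.2436... → 4.24.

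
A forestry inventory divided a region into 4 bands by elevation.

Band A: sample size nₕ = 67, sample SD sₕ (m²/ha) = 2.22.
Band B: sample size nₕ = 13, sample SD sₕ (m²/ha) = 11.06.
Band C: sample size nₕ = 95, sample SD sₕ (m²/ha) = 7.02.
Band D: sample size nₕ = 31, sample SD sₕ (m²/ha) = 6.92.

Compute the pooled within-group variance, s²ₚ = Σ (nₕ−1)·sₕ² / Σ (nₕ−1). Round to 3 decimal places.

A: (67−1)·2.22² = 66·4.9284 = 325.2744
B: (13−1)·11.06² = 12·122.3236 = 1467.8832
C: (95−1)·7.02² = 94·49.2804 = 4632.3576
D: (31−1)·6.92² = 30·47.8864 = 1436.592
Numerator = 7862.1072; denominator = Σ(nₕ−1) = 202.
s²ₚ = 7862.1072/202 = 38.92132... → 38.921.

38.921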